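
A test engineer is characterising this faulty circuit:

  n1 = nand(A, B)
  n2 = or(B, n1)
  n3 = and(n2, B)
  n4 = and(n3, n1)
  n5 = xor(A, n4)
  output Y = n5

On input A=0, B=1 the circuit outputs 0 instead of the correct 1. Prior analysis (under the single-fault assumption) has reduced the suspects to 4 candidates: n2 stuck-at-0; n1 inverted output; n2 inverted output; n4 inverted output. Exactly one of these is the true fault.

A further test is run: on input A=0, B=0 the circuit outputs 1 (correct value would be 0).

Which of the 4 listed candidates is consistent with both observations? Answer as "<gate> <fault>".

Evaluate each candidate on input A=0, B=0:
  n2 stuck-at-0: n1=1, n2=0 [stuck-at-0], n3=0, n4=0, n5=0 → 0 — eliminated
  n1 inverted output: n1=0 [inverted output], n2=0, n3=0, n4=0, n5=0 → 0 — eliminated
  n2 inverted output: n1=1, n2=0 [inverted output], n3=0, n4=0, n5=0 → 0 — eliminated
  n4 inverted output: n1=1, n2=1, n3=0, n4=1 [inverted output], n5=1 → 1 — matches
Only n4 inverted output reproduces the observed 1.

n4 inverted output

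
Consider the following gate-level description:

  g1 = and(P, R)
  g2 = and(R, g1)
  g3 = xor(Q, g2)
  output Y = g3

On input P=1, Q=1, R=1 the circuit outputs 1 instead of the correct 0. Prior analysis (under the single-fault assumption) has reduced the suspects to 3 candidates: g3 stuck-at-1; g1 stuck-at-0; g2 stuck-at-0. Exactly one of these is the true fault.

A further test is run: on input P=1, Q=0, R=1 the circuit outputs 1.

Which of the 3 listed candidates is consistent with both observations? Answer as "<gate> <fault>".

g3 stuck-at-1

Evaluate each candidate on input P=1, Q=0, R=1:
  g3 stuck-at-1: g1=1, g2=1, g3=1 [stuck-at-1] → 1 — matches
  g1 stuck-at-0: g1=0 [stuck-at-0], g2=0, g3=0 → 0 — eliminated
  g2 stuck-at-0: g1=1, g2=0 [stuck-at-0], g3=0 → 0 — eliminated
Only g3 stuck-at-1 reproduces the observed 1.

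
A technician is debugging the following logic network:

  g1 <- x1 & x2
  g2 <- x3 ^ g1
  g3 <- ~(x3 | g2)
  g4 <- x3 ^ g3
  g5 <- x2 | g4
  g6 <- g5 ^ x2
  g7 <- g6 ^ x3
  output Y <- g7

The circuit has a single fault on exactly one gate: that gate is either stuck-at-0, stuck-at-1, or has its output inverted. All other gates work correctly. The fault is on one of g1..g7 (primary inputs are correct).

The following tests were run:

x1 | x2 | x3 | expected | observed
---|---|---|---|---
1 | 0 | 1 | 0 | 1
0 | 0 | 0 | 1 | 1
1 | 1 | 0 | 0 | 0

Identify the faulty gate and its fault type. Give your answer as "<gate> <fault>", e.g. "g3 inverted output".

Fault-free values for test 1 (x1=1, x2=0, x3=1): g1=0, g2=1, g3=0, g4=1, g5=1, g6=1, g7=0, giving Y=0. Observed 1.
Test 1: faults giving observed 1 are {g3 stuck-at-1, g3 inverted output, g4 stuck-at-0, g4 inverted output, g5 stuck-at-0, g5 inverted output, g6 stuck-at-0, g6 inverted output, g7 stuck-at-1, g7 inverted output}.
Test 2 (x1=0, x2=0, x3=0): fault-free g1=0, g2=0, g3=1, g4=1, g5=1, g6=1, g7=1 → 1; observed 1. Eliminates g3 inverted output, g4 stuck-at-0, g4 inverted output, g5 stuck-at-0, g5 inverted output, g6 stuck-at-0, g6 inverted output, g7 inverted output.
Test 3 (x1=1, x2=1, x3=0): fault-free g1=1, g2=1, g3=0, g4=0, g5=1, g6=0, g7=0 → 0; observed 0. Eliminates g7 stuck-at-1.
Only g3 stuck-at-1 is consistent with every test.

g3 stuck-at-1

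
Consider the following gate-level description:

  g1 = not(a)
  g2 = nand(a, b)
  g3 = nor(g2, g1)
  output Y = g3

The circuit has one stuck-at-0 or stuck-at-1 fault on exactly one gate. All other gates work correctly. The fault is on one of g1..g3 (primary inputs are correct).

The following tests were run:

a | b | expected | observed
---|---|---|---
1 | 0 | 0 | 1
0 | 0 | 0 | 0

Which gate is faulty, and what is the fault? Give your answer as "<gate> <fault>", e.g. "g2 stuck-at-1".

g2 stuck-at-0

Fault-free values for test 1 (a=1, b=0): g1=0, g2=1, g3=0, giving Y=0. Observed 1.
Test 1: faults giving observed 1 are {g2 stuck-at-0, g3 stuck-at-1}.
Test 2 (a=0, b=0): fault-free g1=1, g2=1, g3=0 → 0; observed 0. Eliminates g3 stuck-at-1.
Only g2 stuck-at-0 is consistent with every test.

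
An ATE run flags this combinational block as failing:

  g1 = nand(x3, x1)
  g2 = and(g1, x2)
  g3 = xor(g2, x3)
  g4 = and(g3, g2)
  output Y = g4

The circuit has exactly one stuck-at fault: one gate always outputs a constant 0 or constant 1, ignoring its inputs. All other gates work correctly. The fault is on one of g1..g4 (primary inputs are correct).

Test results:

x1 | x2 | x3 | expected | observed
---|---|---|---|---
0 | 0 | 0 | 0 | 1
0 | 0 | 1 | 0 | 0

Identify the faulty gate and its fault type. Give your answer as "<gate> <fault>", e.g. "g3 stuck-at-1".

Fault-free values for test 1 (x1=0, x2=0, x3=0): g1=1, g2=0, g3=0, g4=0, giving Y=0. Observed 1.
Test 1: faults giving observed 1 are {g2 stuck-at-1, g4 stuck-at-1}.
Test 2 (x1=0, x2=0, x3=1): fault-free g1=1, g2=0, g3=1, g4=0 → 0; observed 0. Eliminates g4 stuck-at-1.
Only g2 stuck-at-1 is consistent with every test.

g2 stuck-at-1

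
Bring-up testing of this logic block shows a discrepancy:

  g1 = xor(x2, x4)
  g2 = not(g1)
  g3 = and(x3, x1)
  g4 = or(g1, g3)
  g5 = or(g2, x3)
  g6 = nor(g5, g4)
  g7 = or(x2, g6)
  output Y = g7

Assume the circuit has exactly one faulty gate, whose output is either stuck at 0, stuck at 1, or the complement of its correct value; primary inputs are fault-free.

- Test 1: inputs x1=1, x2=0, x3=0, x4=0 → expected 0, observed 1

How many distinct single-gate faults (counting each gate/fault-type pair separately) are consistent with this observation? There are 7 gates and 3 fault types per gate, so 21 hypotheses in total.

8

Fault-free: g1=0, g2=1, g3=0, g4=0, g5=1, g6=0, g7=0 → 0. Observed 1.
  g1: none of the 3 fault types match ✗
  g2: stuck-at-0, inverted output ✓; others ✗
  g3: none of the 3 fault types match ✗
  g4: none of the 3 fault types match ✗
  g5: stuck-at-0, inverted output ✓; others ✗
  g6: stuck-at-1, inverted output ✓; others ✗
  g7: stuck-at-1, inverted output ✓; others ✗
Consistent faults: {g2 stuck-at-0, g2 inverted output, g5 stuck-at-0, g5 inverted output, g6 stuck-at-1, g6 inverted output, g7 stuck-at-1, g7 inverted output} — 8 in all.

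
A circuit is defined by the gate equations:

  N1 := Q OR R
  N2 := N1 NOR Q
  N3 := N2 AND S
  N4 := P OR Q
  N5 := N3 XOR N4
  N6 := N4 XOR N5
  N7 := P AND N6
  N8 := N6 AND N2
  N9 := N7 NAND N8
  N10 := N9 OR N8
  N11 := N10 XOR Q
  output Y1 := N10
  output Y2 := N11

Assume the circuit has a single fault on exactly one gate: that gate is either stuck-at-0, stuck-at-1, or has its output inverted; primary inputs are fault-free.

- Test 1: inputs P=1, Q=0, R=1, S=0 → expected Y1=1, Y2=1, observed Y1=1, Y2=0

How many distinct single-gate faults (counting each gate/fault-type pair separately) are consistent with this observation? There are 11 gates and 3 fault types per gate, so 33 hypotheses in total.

Fault-free: N1=1, N2=0, N3=0, N4=1, N5=1, N6=0, N7=0, N8=0, N9=1, N10=1, N11=1 → Y1=1, Y2=1. Observed Y1=1, Y2=0.
  N1: none of the 3 fault types match ✗
  N2: none of the 3 fault types match ✗
  N3: none of the 3 fault types match ✗
  N4: none of the 3 fault types match ✗
  N5: none of the 3 fault types match ✗
  N6: none of the 3 fault types match ✗
  N7: none of the 3 fault types match ✗
  N8: none of the 3 fault types match ✗
  N9: none of the 3 fault types match ✗
  N10: none of the 3 fault types match ✗
  N11: stuck-at-0, inverted output ✓; others ✗
Consistent faults: {N11 stuck-at-0, N11 inverted output} — 2 in all.

2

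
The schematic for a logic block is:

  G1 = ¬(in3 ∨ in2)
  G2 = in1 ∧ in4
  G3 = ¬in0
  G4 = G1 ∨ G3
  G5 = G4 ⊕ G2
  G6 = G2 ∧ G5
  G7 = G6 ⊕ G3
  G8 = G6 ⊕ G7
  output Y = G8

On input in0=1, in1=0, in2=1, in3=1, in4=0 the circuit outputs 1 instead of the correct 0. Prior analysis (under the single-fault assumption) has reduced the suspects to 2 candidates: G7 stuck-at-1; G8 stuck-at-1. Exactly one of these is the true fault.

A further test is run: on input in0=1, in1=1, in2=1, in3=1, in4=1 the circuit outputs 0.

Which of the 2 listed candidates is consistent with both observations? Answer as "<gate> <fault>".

G7 stuck-at-1

Evaluate each candidate on input in0=1, in1=1, in2=1, in3=1, in4=1:
  G7 stuck-at-1: G1=0, G2=1, G3=0, G4=0, G5=1, G6=1, G7=1 [stuck-at-1], G8=0 → 0 — matches
  G8 stuck-at-1: G1=0, G2=1, G3=0, G4=0, G5=1, G6=1, G7=1, G8=1 [stuck-at-1] → 1 — eliminated
Only G7 stuck-at-1 reproduces the observed 0.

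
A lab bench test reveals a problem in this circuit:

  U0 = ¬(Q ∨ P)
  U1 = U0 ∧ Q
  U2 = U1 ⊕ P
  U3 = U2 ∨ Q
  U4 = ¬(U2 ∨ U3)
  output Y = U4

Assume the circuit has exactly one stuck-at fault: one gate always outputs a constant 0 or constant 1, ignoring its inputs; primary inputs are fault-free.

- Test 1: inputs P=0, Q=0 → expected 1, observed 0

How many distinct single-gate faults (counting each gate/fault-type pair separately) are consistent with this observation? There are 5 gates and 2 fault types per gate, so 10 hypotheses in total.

Fault-free: U0=1, U1=0, U2=0, U3=0, U4=1 → 1. Observed 0.
  U0 stuck-at-0: output 1 ✗
  U0 stuck-at-1: output 1 ✗
  U1 stuck-at-0: output 1 ✗
  U1 stuck-at-1: output 0 ✓
  U2 stuck-at-0: output 1 ✗
  U2 stuck-at-1: output 0 ✓
  U3 stuck-at-0: output 1 ✗
  U3 stuck-at-1: output 0 ✓
  U4 stuck-at-0: output 0 ✓
  U4 stuck-at-1: output 1 ✗
Consistent faults: {U1 stuck-at-1, U2 stuck-at-1, U3 stuck-at-1, U4 stuck-at-0} — 4 in all.

4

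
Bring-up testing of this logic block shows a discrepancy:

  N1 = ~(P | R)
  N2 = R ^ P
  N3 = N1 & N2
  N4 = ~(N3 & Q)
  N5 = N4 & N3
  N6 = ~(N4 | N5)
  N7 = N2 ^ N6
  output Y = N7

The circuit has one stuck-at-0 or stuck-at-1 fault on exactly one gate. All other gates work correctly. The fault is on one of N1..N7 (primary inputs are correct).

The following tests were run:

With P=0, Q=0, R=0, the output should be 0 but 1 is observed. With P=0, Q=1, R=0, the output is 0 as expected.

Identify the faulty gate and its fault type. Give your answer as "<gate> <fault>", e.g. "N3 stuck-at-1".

N2 stuck-at-1

Fault-free values for test 1 (P=0, Q=0, R=0): N1=1, N2=0, N3=0, N4=1, N5=0, N6=0, N7=0, giving Y=0. Observed 1.
Test 1: faults giving observed 1 are {N2 stuck-at-1, N4 stuck-at-0, N6 stuck-at-1, N7 stuck-at-1}.
Test 2 (P=0, Q=1, R=0): fault-free N1=1, N2=0, N3=0, N4=1, N5=0, N6=0, N7=0 → 0; observed 0. Eliminates N4 stuck-at-0, N6 stuck-at-1, N7 stuck-at-1.
Only N2 stuck-at-1 is consistent with every test.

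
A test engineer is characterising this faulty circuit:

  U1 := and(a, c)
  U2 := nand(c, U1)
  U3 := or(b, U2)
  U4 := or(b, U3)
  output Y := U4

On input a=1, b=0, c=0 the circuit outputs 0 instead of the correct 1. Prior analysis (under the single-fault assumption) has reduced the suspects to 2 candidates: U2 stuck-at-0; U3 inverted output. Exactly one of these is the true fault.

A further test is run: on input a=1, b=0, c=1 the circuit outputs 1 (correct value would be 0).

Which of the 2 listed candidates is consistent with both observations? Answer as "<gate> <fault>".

U3 inverted output

Evaluate each candidate on input a=1, b=0, c=1:
  U2 stuck-at-0: U1=1, U2=0 [stuck-at-0], U3=0, U4=0 → 0 — eliminated
  U3 inverted output: U1=1, U2=0, U3=1 [inverted output], U4=1 → 1 — matches
Only U3 inverted output reproduces the observed 1.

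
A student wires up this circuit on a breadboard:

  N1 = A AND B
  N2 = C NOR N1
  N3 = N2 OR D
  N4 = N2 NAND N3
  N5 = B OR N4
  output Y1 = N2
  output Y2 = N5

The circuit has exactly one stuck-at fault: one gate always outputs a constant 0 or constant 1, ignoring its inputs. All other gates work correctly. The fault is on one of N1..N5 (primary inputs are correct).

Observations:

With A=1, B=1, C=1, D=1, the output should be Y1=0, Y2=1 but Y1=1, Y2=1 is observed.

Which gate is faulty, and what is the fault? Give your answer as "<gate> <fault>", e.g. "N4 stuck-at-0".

N2 stuck-at-1

Fault-free values for test 1 (A=1, B=1, C=1, D=1): N1=1, N2=0, N3=1, N4=1, N5=1, giving Y1=0, Y2=1. Observed Y1=1, Y2=1.
Test 1: faults giving observed Y1=1, Y2=1 are {N2 stuck-at-1}.
Only N2 stuck-at-1 is consistent with every test.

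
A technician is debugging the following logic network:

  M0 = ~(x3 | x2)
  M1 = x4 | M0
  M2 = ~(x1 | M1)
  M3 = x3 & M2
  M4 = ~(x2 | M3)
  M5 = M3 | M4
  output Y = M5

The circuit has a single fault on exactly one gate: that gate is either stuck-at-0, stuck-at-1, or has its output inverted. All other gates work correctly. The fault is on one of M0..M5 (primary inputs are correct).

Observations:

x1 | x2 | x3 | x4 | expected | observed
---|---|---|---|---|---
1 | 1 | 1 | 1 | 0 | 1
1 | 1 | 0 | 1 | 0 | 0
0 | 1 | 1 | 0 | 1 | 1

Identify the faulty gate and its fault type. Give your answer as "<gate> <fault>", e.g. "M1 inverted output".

M2 stuck-at-1

Fault-free values for test 1 (x1=1, x2=1, x3=1, x4=1): M0=0, M1=1, M2=0, M3=0, M4=0, M5=0, giving Y=0. Observed 1.
Test 1: faults giving observed 1 are {M2 stuck-at-1, M2 inverted output, M3 stuck-at-1, M3 inverted output, M4 stuck-at-1, M4 inverted output, M5 stuck-at-1, M5 inverted output}.
Test 2 (x1=1, x2=1, x3=0, x4=1): fault-free M0=0, M1=1, M2=0, M3=0, M4=0, M5=0 → 0; observed 0. Eliminates M3 stuck-at-1, M3 inverted output, M4 stuck-at-1, M4 inverted output, M5 stuck-at-1, M5 inverted output.
Test 3 (x1=0, x2=1, x3=1, x4=0): fault-free M0=0, M1=0, M2=1, M3=1, M4=0, M5=1 → 1; observed 1. Eliminates M2 inverted output.
Only M2 stuck-at-1 is consistent with every test.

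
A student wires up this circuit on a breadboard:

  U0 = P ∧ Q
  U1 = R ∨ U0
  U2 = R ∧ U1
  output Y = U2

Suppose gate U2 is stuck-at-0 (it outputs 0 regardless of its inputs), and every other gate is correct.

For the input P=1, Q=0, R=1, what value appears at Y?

Propagate with U2 forced: U0=0, U1=1, U2=0 [stuck-at-0].
So Y = 0. (Without the fault it would be 1.)

0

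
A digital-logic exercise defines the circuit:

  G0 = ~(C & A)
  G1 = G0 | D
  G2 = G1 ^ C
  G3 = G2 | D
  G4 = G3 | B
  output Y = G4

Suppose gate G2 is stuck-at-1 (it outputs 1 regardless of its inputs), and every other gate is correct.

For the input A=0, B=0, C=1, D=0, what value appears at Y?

1

Propagate with G2 forced: G0=1, G1=1, G2=1 [stuck-at-1], G3=1, G4=1.
So Y = 1. (Without the fault it would be 0.)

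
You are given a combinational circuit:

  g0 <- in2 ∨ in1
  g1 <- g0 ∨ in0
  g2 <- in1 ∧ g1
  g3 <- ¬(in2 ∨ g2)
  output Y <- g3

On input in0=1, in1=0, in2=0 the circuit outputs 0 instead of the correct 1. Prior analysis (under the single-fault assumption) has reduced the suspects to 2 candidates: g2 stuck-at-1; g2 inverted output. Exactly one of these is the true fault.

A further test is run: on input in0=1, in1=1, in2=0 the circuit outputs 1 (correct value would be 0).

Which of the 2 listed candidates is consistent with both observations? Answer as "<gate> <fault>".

g2 inverted output

Evaluate each candidate on input in0=1, in1=1, in2=0:
  g2 stuck-at-1: g0=1, g1=1, g2=1 [stuck-at-1], g3=0 → 0 — eliminated
  g2 inverted output: g0=1, g1=1, g2=0 [inverted output], g3=1 → 1 — matches
Only g2 inverted output reproduces the observed 1.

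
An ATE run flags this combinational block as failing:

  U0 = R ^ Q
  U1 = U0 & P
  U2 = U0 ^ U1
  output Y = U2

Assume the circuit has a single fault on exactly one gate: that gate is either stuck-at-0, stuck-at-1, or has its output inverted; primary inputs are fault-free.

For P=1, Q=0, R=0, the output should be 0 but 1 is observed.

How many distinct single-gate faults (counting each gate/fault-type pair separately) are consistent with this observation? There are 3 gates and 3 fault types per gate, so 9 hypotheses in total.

4

Fault-free: U0=0, U1=0, U2=0 → 0. Observed 1.
  U0 stuck-at-0: output 0 ✗
  U0 stuck-at-1: output 0 ✗
  U0 inverted output: output 0 ✗
  U1 stuck-at-0: output 0 ✗
  U1 stuck-at-1: output 1 ✓
  U1 inverted output: output 1 ✓
  U2 stuck-at-0: output 0 ✗
  U2 stuck-at-1: output 1 ✓
  U2 inverted output: output 1 ✓
Consistent faults: {U1 stuck-at-1, U1 inverted output, U2 stuck-at-1, U2 inverted output} — 4 in all.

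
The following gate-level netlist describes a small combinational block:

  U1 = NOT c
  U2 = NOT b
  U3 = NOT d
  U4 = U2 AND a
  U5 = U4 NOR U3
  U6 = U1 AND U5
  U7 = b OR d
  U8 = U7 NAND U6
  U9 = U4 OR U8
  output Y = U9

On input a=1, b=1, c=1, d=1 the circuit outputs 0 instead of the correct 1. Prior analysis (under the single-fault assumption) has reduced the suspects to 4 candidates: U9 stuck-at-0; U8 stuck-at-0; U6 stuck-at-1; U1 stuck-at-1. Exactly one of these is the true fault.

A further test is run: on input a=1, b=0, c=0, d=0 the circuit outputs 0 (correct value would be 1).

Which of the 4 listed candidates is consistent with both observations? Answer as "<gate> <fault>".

U9 stuck-at-0

Evaluate each candidate on input a=1, b=0, c=0, d=0:
  U9 stuck-at-0: U1=1, U2=1, U3=1, U4=1, U5=0, U6=0, U7=0, U8=1, U9=0 [stuck-at-0] → 0 — matches
  U8 stuck-at-0: U1=1, U2=1, U3=1, U4=1, U5=0, U6=0, U7=0, U8=0 [stuck-at-0], U9=1 → 1 — eliminated
  U6 stuck-at-1: U1=1, U2=1, U3=1, U4=1, U5=0, U6=1 [stuck-at-1], U7=0, U8=1, U9=1 → 1 — eliminated
  U1 stuck-at-1: U1=1 [stuck-at-1], U2=1, U3=1, U4=1, U5=0, U6=0, U7=0, U8=1, U9=1 → 1 — eliminated
Only U9 stuck-at-0 reproduces the observed 0.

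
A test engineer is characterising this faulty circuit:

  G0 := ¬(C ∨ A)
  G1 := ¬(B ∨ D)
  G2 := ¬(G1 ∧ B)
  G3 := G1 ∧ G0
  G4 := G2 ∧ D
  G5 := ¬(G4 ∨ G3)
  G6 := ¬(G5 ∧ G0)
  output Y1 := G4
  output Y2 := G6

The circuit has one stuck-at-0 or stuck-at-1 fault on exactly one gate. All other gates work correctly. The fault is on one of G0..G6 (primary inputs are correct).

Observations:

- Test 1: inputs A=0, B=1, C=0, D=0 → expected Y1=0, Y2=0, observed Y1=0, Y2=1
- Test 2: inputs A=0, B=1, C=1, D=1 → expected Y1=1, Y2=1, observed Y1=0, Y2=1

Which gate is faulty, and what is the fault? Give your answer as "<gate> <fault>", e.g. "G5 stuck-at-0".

G1 stuck-at-1

Fault-free values for test 1 (A=0, B=1, C=0, D=0): G0=1, G1=0, G2=1, G3=0, G4=0, G5=1, G6=0, giving Y1=0, Y2=0. Observed Y1=0, Y2=1.
Test 1: faults giving observed Y1=0, Y2=1 are {G0 stuck-at-0, G1 stuck-at-1, G3 stuck-at-1, G5 stuck-at-0, G6 stuck-at-1}.
Test 2 (A=0, B=1, C=1, D=1): fault-free G0=0, G1=0, G2=1, G3=0, G4=1, G5=0, G6=1 → Y1=1, Y2=1; observed Y1=0, Y2=1. Eliminates G0 stuck-at-0, G3 stuck-at-1, G5 stuck-at-0, G6 stuck-at-1.
Only G1 stuck-at-1 is consistent with every test.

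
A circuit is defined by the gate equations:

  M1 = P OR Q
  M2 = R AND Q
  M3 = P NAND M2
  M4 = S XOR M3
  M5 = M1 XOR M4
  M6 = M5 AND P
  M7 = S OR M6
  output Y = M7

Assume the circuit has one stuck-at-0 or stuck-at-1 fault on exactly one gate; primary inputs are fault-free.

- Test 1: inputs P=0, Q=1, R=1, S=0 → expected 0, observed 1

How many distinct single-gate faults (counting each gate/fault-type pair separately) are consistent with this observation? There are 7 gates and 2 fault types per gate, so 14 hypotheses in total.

2

Fault-free: M1=1, M2=1, M3=1, M4=1, M5=0, M6=0, M7=0 → 0. Observed 1.
  M1 stuck-at-0: output 0 ✗
  M1 stuck-at-1: output 0 ✗
  M2 stuck-at-0: output 0 ✗
  M2 stuck-at-1: output 0 ✗
  M3 stuck-at-0: output 0 ✗
  M3 stuck-at-1: output 0 ✗
  M4 stuck-at-0: output 0 ✗
  M4 stuck-at-1: output 0 ✗
  M5 stuck-at-0: output 0 ✗
  M5 stuck-at-1: output 0 ✗
  M6 stuck-at-0: output 0 ✗
  M6 stuck-at-1: output 1 ✓
  M7 stuck-at-0: output 0 ✗
  M7 stuck-at-1: output 1 ✓
Consistent faults: {M6 stuck-at-1, M7 stuck-at-1} — 2 in all.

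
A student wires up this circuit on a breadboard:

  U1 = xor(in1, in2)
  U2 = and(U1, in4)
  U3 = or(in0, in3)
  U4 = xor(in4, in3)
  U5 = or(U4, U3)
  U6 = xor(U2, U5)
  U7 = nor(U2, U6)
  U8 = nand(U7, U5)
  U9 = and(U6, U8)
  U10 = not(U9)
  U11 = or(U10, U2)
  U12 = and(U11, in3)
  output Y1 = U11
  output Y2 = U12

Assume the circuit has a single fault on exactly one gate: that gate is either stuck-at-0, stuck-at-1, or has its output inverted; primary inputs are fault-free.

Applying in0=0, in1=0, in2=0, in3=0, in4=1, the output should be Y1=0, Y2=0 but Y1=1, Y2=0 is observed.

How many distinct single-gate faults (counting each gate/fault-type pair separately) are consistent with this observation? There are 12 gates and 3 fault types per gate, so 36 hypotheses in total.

Fault-free: U1=0, U2=0, U3=0, U4=1, U5=1, U6=1, U7=0, U8=1, U9=1, U10=0, U11=0, U12=0 → Y1=0, Y2=0. Observed Y1=1, Y2=0.
  U1: stuck-at-1, inverted output ✓; others ✗
  U2: stuck-at-1, inverted output ✓; others ✗
  U3: none of the 3 fault types match ✗
  U4: stuck-at-0, inverted output ✓; others ✗
  U5: stuck-at-0, inverted output ✓; others ✗
  U6: stuck-at-0, inverted output ✓; others ✗
  U7: stuck-at-1, inverted output ✓; others ✗
  U8: stuck-at-0, inverted output ✓; others ✗
  U9: stuck-at-0, inverted output ✓; others ✗
  U10: stuck-at-1, inverted output ✓; others ✗
  U11: stuck-at-1, inverted output ✓; others ✗
  U12: none of the 3 fault types match ✗
Consistent faults: {U1 stuck-at-1, U1 inverted output, U2 stuck-at-1, U2 inverted output, U4 stuck-at-0, U4 inverted output, U5 stuck-at-0, U5 inverted output, U6 stuck-at-0, U6 inverted output, U7 stuck-at-1, U7 inverted output, U8 stuck-at-0, U8 inverted output, U9 stuck-at-0, U9 inverted output, U10 stuck-at-1, U10 inverted output, U11 stuck-at-1, U11 inverted output} — 20 in all.

20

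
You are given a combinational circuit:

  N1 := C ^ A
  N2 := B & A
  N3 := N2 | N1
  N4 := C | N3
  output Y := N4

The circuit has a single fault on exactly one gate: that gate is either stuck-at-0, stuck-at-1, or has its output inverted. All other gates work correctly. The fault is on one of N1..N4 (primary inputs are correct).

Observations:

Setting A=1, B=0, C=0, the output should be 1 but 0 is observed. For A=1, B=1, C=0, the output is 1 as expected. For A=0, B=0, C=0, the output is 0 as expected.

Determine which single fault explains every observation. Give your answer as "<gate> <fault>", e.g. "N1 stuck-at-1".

Fault-free values for test 1 (A=1, B=0, C=0): N1=1, N2=0, N3=1, N4=1, giving Y=1. Observed 0.
Test 1: faults giving observed 0 are {N1 stuck-at-0, N1 inverted output, N3 stuck-at-0, N3 inverted output, N4 stuck-at-0, N4 inverted output}.
Test 2 (A=1, B=1, C=0): fault-free N1=1, N2=1, N3=1, N4=1 → 1; observed 1. Eliminates N3 stuck-at-0, N3 inverted output, N4 stuck-at-0, N4 inverted output.
Test 3 (A=0, B=0, C=0): fault-free N1=0, N2=0, N3=0, N4=0 → 0; observed 0. Eliminates N1 inverted output.
Only N1 stuck-at-0 is consistent with every test.

N1 stuck-at-0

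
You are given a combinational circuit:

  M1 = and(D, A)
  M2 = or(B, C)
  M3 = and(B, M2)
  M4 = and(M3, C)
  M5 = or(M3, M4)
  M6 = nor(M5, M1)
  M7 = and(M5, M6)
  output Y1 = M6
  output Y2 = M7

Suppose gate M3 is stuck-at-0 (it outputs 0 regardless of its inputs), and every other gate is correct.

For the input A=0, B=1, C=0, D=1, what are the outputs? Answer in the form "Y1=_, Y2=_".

Y1=1, Y2=0

Propagate with M3 forced: M1=0, M2=1, M3=0 [stuck-at-0], M4=0, M5=0, M6=1, M7=0.
So the outputs are Y1=1, Y2=0. (Without the fault they would be Y1=0, Y2=0.)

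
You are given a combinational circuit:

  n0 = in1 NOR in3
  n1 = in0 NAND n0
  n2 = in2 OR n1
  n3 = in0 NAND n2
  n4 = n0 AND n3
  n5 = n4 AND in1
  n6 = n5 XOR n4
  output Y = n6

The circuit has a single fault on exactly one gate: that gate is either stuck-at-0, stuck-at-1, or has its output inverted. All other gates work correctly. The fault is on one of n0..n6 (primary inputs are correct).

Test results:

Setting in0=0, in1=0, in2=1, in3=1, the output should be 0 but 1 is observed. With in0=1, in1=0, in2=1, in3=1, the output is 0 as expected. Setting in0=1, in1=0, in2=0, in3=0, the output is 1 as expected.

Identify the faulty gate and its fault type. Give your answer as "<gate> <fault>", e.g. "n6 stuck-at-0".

n0 stuck-at-1

Fault-free values for test 1 (in0=0, in1=0, in2=1, in3=1): n0=0, n1=1, n2=1, n3=1, n4=0, n5=0, n6=0, giving Y=0. Observed 1.
Test 1: faults giving observed 1 are {n0 stuck-at-1, n0 inverted output, n4 stuck-at-1, n4 inverted output, n5 stuck-at-1, n5 inverted output, n6 stuck-at-1, n6 inverted output}.
Test 2 (in0=1, in1=0, in2=1, in3=1): fault-free n0=0, n1=1, n2=1, n3=0, n4=0, n5=0, n6=0 → 0; observed 0. Eliminates n4 stuck-at-1, n4 inverted output, n5 stuck-at-1, n5 inverted output, n6 stuck-at-1, n6 inverted output.
Test 3 (in0=1, in1=0, in2=0, in3=0): fault-free n0=1, n1=0, n2=0, n3=1, n4=1, n5=0, n6=1 → 1; observed 1. Eliminates n0 inverted output.
Only n0 stuck-at-1 is consistent with every test.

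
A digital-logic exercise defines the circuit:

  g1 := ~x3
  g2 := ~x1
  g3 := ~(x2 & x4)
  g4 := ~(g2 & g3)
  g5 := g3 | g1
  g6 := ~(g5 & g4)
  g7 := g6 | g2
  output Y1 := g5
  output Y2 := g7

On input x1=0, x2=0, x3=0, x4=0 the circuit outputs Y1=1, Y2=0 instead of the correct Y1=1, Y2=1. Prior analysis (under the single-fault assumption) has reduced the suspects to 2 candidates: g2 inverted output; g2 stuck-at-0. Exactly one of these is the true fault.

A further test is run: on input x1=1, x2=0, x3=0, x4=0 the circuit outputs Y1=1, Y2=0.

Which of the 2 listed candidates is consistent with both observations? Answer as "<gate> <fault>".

g2 stuck-at-0

Evaluate each candidate on input x1=1, x2=0, x3=0, x4=0:
  g2 inverted output: g1=1, g2=1 [inverted output], g3=1, g4=0, g5=1, g6=1, g7=1 → Y1=1, Y2=1 — eliminated
  g2 stuck-at-0: g1=1, g2=0 [stuck-at-0], g3=1, g4=1, g5=1, g6=0, g7=0 → Y1=1, Y2=0 — matches
Only g2 stuck-at-0 reproduces the observed Y1=1, Y2=0.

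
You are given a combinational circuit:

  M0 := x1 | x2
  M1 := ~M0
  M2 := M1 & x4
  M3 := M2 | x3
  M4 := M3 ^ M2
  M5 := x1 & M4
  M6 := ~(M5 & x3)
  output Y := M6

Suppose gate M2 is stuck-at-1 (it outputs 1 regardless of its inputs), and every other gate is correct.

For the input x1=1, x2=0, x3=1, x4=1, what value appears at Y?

Propagate with M2 forced: M0=1, M1=0, M2=1 [stuck-at-1], M3=1, M4=0, M5=0, M6=1.
So Y = 1. (Without the fault it would be 0.)

1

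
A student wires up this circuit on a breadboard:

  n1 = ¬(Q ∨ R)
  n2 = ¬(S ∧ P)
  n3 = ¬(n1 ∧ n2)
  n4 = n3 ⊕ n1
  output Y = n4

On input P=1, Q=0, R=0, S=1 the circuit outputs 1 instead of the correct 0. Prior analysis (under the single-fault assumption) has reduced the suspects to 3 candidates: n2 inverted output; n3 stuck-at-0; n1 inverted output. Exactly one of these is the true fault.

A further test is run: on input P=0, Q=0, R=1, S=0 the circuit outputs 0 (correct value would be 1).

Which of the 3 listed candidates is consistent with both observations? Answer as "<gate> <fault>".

Evaluate each candidate on input P=0, Q=0, R=1, S=0:
  n2 inverted output: n1=0, n2=0 [inverted output], n3=1, n4=1 → 1 — eliminated
  n3 stuck-at-0: n1=0, n2=1, n3=0 [stuck-at-0], n4=0 → 0 — matches
  n1 inverted output: n1=1 [inverted output], n2=1, n3=0, n4=1 → 1 — eliminated
Only n3 stuck-at-0 reproduces the observed 0.

n3 stuck-at-0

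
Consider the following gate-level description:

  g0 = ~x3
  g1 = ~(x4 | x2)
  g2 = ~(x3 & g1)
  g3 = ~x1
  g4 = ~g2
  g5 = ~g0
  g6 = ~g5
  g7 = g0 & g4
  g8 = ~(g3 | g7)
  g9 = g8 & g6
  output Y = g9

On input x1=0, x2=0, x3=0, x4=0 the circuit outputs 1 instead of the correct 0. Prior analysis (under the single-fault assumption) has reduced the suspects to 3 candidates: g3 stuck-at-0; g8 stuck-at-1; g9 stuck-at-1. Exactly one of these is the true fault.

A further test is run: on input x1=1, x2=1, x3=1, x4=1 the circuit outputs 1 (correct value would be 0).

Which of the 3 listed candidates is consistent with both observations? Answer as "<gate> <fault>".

g9 stuck-at-1

Evaluate each candidate on input x1=1, x2=1, x3=1, x4=1:
  g3 stuck-at-0: g0=0, g1=0, g2=1, g3=0 [stuck-at-0], g4=0, g5=1, g6=0, g7=0, g8=1, g9=0 → 0 — eliminated
  g8 stuck-at-1: g0=0, g1=0, g2=1, g3=0, g4=0, g5=1, g6=0, g7=0, g8=1 [stuck-at-1], g9=0 → 0 — eliminated
  g9 stuck-at-1: g0=0, g1=0, g2=1, g3=0, g4=0, g5=1, g6=0, g7=0, g8=1, g9=1 [stuck-at-1] → 1 — matches
Only g9 stuck-at-1 reproduces the observed 1.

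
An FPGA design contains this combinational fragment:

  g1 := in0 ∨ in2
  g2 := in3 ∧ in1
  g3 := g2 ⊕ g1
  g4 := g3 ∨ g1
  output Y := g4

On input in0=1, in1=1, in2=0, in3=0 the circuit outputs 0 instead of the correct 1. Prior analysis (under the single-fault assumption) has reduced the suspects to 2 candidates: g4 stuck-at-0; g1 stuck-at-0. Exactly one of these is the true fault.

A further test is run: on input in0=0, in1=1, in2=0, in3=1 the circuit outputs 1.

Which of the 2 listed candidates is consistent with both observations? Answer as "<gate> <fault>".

g1 stuck-at-0

Evaluate each candidate on input in0=0, in1=1, in2=0, in3=1:
  g4 stuck-at-0: g1=0, g2=1, g3=1, g4=0 [stuck-at-0] → 0 — eliminated
  g1 stuck-at-0: g1=0 [stuck-at-0], g2=1, g3=1, g4=1 → 1 — matches
Only g1 stuck-at-0 reproduces the observed 1.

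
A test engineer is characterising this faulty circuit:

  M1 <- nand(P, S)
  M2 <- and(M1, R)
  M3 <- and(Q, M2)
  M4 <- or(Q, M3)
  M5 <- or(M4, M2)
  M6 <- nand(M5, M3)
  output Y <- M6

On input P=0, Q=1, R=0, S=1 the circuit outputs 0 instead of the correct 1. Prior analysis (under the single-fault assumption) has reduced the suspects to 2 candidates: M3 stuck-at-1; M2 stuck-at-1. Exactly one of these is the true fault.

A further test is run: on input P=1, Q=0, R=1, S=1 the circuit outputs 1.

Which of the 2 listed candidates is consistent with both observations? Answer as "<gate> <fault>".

Evaluate each candidate on input P=1, Q=0, R=1, S=1:
  M3 stuck-at-1: M1=0, M2=0, M3=1 [stuck-at-1], M4=1, M5=1, M6=0 → 0 — eliminated
  M2 stuck-at-1: M1=0, M2=1 [stuck-at-1], M3=0, M4=0, M5=1, M6=1 → 1 — matches
Only M2 stuck-at-1 reproduces the observed 1.

M2 stuck-at-1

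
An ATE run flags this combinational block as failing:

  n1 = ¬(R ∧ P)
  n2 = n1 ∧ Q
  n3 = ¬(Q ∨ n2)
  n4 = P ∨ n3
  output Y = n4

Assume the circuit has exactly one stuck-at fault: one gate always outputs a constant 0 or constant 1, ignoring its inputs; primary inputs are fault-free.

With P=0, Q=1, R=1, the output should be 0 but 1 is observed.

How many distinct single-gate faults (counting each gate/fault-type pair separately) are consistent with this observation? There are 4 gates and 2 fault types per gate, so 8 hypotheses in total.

Fault-free: n1=1, n2=1, n3=0, n4=0 → 0. Observed 1.
  n1 stuck-at-0: output 0 ✗
  n1 stuck-at-1: output 0 ✗
  n2 stuck-at-0: output 0 ✗
  n2 stuck-at-1: output 0 ✗
  n3 stuck-at-0: output 0 ✗
  n3 stuck-at-1: output 1 ✓
  n4 stuck-at-0: output 0 ✗
  n4 stuck-at-1: output 1 ✓
Consistent faults: {n3 stuck-at-1, n4 stuck-at-1} — 2 in all.

2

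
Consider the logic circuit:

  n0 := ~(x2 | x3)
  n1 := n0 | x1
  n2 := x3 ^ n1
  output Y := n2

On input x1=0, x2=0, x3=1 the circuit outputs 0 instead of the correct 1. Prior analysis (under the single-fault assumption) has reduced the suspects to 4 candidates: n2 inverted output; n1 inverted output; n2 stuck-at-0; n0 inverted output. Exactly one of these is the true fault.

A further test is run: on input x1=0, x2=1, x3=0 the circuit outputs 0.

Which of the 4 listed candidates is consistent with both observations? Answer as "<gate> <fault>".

Evaluate each candidate on input x1=0, x2=1, x3=0:
  n2 inverted output: n0=0, n1=0, n2=1 [inverted output] → 1 — eliminated
  n1 inverted output: n0=0, n1=1 [inverted output], n2=1 → 1 — eliminated
  n2 stuck-at-0: n0=0, n1=0, n2=0 [stuck-at-0] → 0 — matches
  n0 inverted output: n0=1 [inverted output], n1=1, n2=1 → 1 — eliminated
Only n2 stuck-at-0 reproduces the observed 0.

n2 stuck-at-0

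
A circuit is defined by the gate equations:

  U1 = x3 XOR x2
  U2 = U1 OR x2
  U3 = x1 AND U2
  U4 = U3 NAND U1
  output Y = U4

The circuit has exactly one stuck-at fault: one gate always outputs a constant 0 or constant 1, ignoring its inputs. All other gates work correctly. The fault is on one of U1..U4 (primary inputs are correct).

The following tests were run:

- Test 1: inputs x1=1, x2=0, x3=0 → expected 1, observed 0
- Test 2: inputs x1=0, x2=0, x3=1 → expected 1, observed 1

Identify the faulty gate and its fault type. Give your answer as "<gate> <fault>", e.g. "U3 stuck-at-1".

Fault-free values for test 1 (x1=1, x2=0, x3=0): U1=0, U2=0, U3=0, U4=1, giving Y=1. Observed 0.
Test 1: faults giving observed 0 are {U1 stuck-at-1, U4 stuck-at-0}.
Test 2 (x1=0, x2=0, x3=1): fault-free U1=1, U2=1, U3=0, U4=1 → 1; observed 1. Eliminates U4 stuck-at-0.
Only U1 stuck-at-1 is consistent with every test.

U1 stuck-at-1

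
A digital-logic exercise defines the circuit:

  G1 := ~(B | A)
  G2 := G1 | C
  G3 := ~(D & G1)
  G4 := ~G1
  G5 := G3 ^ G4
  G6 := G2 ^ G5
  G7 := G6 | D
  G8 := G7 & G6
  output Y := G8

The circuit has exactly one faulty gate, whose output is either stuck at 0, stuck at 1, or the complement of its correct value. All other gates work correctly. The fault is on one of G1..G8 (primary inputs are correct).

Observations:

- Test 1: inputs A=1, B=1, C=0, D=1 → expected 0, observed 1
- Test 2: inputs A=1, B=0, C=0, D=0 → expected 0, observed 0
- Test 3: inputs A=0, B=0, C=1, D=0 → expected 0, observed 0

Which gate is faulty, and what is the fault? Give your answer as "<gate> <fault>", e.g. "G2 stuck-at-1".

G1 stuck-at-1

Fault-free values for test 1 (A=1, B=1, C=0, D=1): G1=0, G2=0, G3=1, G4=1, G5=0, G6=0, G7=1, G8=0, giving Y=0. Observed 1.
Test 1: faults giving observed 1 are {G1 stuck-at-1, G1 inverted output, G2 stuck-at-1, G2 inverted output, G3 stuck-at-0, G3 inverted output, G4 stuck-at-0, G4 inverted output, G5 stuck-at-1, G5 inverted output, G6 stuck-at-1, G6 inverted output, G8 stuck-at-1, G8 inverted output}.
Test 2 (A=1, B=0, C=0, D=0): fault-free G1=0, G2=0, G3=1, G4=1, G5=0, G6=0, G7=0, G8=0 → 0; observed 0. Eliminates G2 stuck-at-1, G2 inverted output, G3 stuck-at-0, G3 inverted output, G4 stuck-at-0, G4 inverted output, G5 stuck-at-1, G5 inverted output, G6 stuck-at-1, G6 inverted output, G8 stuck-at-1, G8 inverted output.
Test 3 (A=0, B=0, C=1, D=0): fault-free G1=1, G2=1, G3=1, G4=0, G5=1, G6=0, G7=0, G8=0 → 0; observed 0. Eliminates G1 inverted output.
Only G1 stuck-at-1 is consistent with every test.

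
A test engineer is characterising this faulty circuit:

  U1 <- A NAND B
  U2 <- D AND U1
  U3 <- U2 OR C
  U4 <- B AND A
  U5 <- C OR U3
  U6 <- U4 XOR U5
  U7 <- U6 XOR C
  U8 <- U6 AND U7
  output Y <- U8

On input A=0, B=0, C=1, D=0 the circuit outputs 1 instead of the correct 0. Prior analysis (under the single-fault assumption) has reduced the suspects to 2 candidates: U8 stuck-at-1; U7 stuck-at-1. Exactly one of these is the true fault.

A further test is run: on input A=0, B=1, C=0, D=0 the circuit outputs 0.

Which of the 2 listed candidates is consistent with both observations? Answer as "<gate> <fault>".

Evaluate each candidate on input A=0, B=1, C=0, D=0:
  U8 stuck-at-1: U1=1, U2=0, U3=0, U4=0, U5=0, U6=0, U7=0, U8=1 [stuck-at-1] → 1 — eliminated
  U7 stuck-at-1: U1=1, U2=0, U3=0, U4=0, U5=0, U6=0, U7=1 [stuck-at-1], U8=0 → 0 — matches
Only U7 stuck-at-1 reproduces the observed 0.

U7 stuck-at-1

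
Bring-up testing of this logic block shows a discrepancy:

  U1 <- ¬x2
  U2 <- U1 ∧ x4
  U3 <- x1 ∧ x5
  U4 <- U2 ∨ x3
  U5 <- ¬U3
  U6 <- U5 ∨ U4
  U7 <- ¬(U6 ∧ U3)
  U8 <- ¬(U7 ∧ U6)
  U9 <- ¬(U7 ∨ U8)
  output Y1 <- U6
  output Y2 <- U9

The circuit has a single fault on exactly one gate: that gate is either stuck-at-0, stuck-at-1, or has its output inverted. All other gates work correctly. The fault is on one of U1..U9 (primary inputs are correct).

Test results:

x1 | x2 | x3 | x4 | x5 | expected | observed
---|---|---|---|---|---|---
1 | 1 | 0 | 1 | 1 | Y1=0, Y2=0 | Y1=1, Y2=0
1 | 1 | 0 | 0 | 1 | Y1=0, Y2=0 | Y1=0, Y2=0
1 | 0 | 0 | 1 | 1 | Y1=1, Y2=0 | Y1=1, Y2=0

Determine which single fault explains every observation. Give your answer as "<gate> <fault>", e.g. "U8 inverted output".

Fault-free values for test 1 (x1=1, x2=1, x3=0, x4=1, x5=1): U1=0, U2=0, U3=1, U4=0, U5=0, U6=0, U7=1, U8=1, U9=0, giving Y1=0, Y2=0. Observed Y1=1, Y2=0.
Test 1: faults giving observed Y1=1, Y2=0 are {U1 stuck-at-1, U1 inverted output, U2 stuck-at-1, U2 inverted output, U3 stuck-at-0, U3 inverted output, U4 stuck-at-1, U4 inverted output, U5 stuck-at-1, U5 inverted output, U6 stuck-at-1, U6 inverted output}.
Test 2 (x1=1, x2=1, x3=0, x4=0, x5=1): fault-free U1=0, U2=0, U3=1, U4=0, U5=0, U6=0, U7=1, U8=1, U9=0 → Y1=0, Y2=0; observed Y1=0, Y2=0. Eliminates U2 stuck-at-1, U2 inverted output, U3 stuck-at-0, U3 inverted output, U4 stuck-at-1, U4 inverted output, U5 stuck-at-1, U5 inverted output, U6 stuck-at-1, U6 inverted output.
Test 3 (x1=1, x2=0, x3=0, x4=1, x5=1): fault-free U1=1, U2=1, U3=1, U4=1, U5=0, U6=1, U7=0, U8=1, U9=0 → Y1=1, Y2=0; observed Y1=1, Y2=0. Eliminates U1 inverted output.
Only U1 stuck-at-1 is consistent with every test.

U1 stuck-at-1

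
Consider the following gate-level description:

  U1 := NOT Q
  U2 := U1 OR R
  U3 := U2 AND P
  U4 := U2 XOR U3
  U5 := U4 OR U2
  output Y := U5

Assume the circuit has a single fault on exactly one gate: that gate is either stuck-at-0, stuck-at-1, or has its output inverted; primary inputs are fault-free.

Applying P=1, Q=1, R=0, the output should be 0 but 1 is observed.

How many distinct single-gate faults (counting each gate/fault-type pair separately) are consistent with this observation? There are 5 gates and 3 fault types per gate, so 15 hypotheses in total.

Fault-free: U1=0, U2=0, U3=0, U4=0, U5=0 → 0. Observed 1.
  U1: stuck-at-1, inverted output ✓; others ✗
  U2: stuck-at-1, inverted output ✓; others ✗
  U3: stuck-at-1, inverted output ✓; others ✗
  U4: stuck-at-1, inverted output ✓; others ✗
  U5: stuck-at-1, inverted output ✓; others ✗
Consistent faults: {U1 stuck-at-1, U1 inverted output, U2 stuck-at-1, U2 inverted output, U3 stuck-at-1, U3 inverted output, U4 stuck-at-1, U4 inverted output, U5 stuck-at-1, U5 inverted output} — 10 in all.

10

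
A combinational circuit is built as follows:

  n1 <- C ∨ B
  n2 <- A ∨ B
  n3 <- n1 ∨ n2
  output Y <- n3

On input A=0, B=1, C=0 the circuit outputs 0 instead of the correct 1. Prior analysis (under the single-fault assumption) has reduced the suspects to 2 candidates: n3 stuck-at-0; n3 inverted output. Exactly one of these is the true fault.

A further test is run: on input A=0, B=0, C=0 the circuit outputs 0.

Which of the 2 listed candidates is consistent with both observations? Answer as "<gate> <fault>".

Evaluate each candidate on input A=0, B=0, C=0:
  n3 stuck-at-0: n1=0, n2=0, n3=0 [stuck-at-0] → 0 — matches
  n3 inverted output: n1=0, n2=0, n3=1 [inverted output] → 1 — eliminated
Only n3 stuck-at-0 reproduces the observed 0.

n3 stuck-at-0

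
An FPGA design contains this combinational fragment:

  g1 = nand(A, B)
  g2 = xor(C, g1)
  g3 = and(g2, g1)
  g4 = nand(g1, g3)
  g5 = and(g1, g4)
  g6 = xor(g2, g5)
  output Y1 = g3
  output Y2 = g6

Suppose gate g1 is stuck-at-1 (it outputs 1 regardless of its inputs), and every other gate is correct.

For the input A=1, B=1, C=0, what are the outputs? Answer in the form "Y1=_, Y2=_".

Propagate with g1 forced: g1=1 [stuck-at-1], g2=1, g3=1, g4=0, g5=0, g6=1.
So the outputs are Y1=1, Y2=1. (Without the fault they would be Y1=0, Y2=0.)

Y1=1, Y2=1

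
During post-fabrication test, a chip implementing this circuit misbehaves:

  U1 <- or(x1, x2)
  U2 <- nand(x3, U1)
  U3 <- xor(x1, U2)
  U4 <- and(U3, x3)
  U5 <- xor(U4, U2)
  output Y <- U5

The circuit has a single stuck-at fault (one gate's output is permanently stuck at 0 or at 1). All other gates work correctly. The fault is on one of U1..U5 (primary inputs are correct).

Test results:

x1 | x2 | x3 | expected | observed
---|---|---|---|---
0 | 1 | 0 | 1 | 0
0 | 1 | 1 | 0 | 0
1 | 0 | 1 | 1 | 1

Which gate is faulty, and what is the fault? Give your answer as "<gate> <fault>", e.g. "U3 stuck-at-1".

U2 stuck-at-0

Fault-free values for test 1 (x1=0, x2=1, x3=0): U1=1, U2=1, U3=1, U4=0, U5=1, giving Y=1. Observed 0.
Test 1: faults giving observed 0 are {U2 stuck-at-0, U4 stuck-at-1, U5 stuck-at-0}.
Test 2 (x1=0, x2=1, x3=1): fault-free U1=1, U2=0, U3=0, U4=0, U5=0 → 0; observed 0. Eliminates U4 stuck-at-1.
Test 3 (x1=1, x2=0, x3=1): fault-free U1=1, U2=0, U3=1, U4=1, U5=1 → 1; observed 1. Eliminates U5 stuck-at-0.
Only U2 stuck-at-0 is consistent with every test.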